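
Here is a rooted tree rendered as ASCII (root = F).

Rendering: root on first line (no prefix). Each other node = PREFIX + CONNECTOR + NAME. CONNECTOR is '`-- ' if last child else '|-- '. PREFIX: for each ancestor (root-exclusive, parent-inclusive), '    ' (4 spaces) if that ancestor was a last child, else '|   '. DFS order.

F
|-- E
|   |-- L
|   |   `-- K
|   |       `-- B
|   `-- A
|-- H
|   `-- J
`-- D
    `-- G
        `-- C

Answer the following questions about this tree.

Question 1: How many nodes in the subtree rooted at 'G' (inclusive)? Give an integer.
Answer: 2

Derivation:
Subtree rooted at G contains: C, G
Count = 2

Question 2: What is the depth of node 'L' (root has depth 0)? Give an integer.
Answer: 2

Derivation:
Path from root to L: F -> E -> L
Depth = number of edges = 2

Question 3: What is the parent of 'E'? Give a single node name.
Scan adjacency: E appears as child of F

Answer: F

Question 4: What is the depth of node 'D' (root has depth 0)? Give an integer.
Answer: 1

Derivation:
Path from root to D: F -> D
Depth = number of edges = 1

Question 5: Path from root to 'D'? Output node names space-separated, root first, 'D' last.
Walk down from root: F -> D

Answer: F D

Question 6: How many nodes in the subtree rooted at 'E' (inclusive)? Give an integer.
Subtree rooted at E contains: A, B, E, K, L
Count = 5

Answer: 5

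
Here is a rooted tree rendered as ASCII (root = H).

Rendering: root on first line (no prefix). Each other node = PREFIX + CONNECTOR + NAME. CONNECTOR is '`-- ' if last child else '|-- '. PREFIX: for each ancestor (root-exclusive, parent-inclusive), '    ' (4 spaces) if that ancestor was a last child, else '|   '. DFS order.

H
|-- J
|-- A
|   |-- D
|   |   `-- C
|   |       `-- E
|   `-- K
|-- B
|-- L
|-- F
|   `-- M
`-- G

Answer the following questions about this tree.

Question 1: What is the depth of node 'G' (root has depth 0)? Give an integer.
Answer: 1

Derivation:
Path from root to G: H -> G
Depth = number of edges = 1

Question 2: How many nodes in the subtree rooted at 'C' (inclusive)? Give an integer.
Subtree rooted at C contains: C, E
Count = 2

Answer: 2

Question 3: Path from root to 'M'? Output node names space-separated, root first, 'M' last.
Walk down from root: H -> F -> M

Answer: H F M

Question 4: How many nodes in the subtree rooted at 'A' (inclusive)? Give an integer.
Answer: 5

Derivation:
Subtree rooted at A contains: A, C, D, E, K
Count = 5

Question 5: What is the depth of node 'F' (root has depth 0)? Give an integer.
Answer: 1

Derivation:
Path from root to F: H -> F
Depth = number of edges = 1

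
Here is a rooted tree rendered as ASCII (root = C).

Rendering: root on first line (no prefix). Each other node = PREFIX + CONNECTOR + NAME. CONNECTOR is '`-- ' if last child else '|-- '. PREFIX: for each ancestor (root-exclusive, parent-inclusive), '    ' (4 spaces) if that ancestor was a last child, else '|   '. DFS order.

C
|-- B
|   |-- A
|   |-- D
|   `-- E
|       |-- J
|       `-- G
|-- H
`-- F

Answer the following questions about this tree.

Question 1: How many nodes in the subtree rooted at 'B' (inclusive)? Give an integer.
Subtree rooted at B contains: A, B, D, E, G, J
Count = 6

Answer: 6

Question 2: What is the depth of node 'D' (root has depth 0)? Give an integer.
Answer: 2

Derivation:
Path from root to D: C -> B -> D
Depth = number of edges = 2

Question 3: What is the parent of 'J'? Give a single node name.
Scan adjacency: J appears as child of E

Answer: E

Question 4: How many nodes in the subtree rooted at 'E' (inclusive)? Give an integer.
Subtree rooted at E contains: E, G, J
Count = 3

Answer: 3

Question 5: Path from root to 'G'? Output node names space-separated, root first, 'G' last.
Answer: C B E G

Derivation:
Walk down from root: C -> B -> E -> G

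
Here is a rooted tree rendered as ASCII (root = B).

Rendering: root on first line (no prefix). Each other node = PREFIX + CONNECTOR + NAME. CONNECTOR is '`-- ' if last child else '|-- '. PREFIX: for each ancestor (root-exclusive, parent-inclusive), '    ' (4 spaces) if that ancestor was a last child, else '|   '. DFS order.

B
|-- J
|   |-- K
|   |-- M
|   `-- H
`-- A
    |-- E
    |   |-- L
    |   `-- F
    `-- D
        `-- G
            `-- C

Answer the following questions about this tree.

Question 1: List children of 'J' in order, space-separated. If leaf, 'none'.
Answer: K M H

Derivation:
Node J's children (from adjacency): K, M, H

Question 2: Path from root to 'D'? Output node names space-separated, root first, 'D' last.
Walk down from root: B -> A -> D

Answer: B A D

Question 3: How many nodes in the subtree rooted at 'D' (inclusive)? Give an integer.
Answer: 3

Derivation:
Subtree rooted at D contains: C, D, G
Count = 3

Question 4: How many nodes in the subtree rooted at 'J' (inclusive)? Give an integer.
Subtree rooted at J contains: H, J, K, M
Count = 4

Answer: 4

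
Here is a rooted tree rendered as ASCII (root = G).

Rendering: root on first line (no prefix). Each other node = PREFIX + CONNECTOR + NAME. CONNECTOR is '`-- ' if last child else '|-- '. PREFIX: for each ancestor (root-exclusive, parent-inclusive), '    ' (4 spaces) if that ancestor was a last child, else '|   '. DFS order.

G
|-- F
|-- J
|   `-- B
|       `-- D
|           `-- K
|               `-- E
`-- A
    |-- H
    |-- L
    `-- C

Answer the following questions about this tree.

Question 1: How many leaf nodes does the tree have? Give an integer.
Leaves (nodes with no children): C, E, F, H, L

Answer: 5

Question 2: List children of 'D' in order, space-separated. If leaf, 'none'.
Answer: K

Derivation:
Node D's children (from adjacency): K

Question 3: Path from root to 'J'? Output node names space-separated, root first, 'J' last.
Answer: G J

Derivation:
Walk down from root: G -> J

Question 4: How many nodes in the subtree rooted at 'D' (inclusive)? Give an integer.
Subtree rooted at D contains: D, E, K
Count = 3

Answer: 3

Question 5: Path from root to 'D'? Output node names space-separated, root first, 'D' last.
Answer: G J B D

Derivation:
Walk down from root: G -> J -> B -> D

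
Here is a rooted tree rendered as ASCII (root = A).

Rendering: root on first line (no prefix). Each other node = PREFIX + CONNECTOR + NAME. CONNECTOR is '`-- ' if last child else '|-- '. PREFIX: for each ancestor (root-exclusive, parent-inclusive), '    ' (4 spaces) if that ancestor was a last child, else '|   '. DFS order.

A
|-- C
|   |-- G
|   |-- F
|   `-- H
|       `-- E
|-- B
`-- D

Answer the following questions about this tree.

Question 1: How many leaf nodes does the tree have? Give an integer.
Answer: 5

Derivation:
Leaves (nodes with no children): B, D, E, F, G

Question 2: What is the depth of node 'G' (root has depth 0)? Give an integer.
Answer: 2

Derivation:
Path from root to G: A -> C -> G
Depth = number of edges = 2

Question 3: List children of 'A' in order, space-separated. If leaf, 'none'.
Node A's children (from adjacency): C, B, D

Answer: C B D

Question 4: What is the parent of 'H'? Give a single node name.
Answer: C

Derivation:
Scan adjacency: H appears as child of C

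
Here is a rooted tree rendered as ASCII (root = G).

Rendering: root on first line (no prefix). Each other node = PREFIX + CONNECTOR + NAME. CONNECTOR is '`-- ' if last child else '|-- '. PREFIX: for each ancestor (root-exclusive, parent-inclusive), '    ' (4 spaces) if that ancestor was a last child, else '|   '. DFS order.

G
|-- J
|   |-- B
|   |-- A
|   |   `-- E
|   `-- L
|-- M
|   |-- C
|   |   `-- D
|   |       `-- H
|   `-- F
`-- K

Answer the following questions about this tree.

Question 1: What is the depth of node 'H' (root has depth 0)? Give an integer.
Path from root to H: G -> M -> C -> D -> H
Depth = number of edges = 4

Answer: 4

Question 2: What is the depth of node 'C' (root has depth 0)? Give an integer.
Path from root to C: G -> M -> C
Depth = number of edges = 2

Answer: 2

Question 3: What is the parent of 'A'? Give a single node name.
Scan adjacency: A appears as child of J

Answer: J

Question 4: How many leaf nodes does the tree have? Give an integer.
Leaves (nodes with no children): B, E, F, H, K, L

Answer: 6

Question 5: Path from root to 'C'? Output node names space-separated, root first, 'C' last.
Answer: G M C

Derivation:
Walk down from root: G -> M -> C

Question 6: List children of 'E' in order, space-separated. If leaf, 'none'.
Node E's children (from adjacency): (leaf)

Answer: none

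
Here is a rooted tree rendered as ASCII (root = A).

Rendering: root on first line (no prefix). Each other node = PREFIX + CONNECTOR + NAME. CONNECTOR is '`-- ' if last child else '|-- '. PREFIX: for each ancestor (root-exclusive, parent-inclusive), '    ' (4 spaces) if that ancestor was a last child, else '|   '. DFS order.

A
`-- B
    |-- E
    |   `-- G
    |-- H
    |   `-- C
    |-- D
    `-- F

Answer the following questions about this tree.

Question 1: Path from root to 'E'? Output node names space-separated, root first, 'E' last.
Walk down from root: A -> B -> E

Answer: A B E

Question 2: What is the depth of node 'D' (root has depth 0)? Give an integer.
Answer: 2

Derivation:
Path from root to D: A -> B -> D
Depth = number of edges = 2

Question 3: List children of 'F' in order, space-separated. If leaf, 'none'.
Answer: none

Derivation:
Node F's children (from adjacency): (leaf)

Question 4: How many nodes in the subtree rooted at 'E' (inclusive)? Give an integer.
Subtree rooted at E contains: E, G
Count = 2

Answer: 2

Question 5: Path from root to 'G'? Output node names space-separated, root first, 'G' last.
Answer: A B E G

Derivation:
Walk down from root: A -> B -> E -> G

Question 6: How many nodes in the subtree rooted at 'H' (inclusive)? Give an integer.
Answer: 2

Derivation:
Subtree rooted at H contains: C, H
Count = 2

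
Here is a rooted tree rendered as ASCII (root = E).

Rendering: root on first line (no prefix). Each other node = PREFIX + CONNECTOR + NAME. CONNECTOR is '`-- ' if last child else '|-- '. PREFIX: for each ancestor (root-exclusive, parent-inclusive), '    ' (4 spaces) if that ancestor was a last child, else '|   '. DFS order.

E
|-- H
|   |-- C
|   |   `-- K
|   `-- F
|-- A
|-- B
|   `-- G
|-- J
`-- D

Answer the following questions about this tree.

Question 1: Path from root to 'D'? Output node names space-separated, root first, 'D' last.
Walk down from root: E -> D

Answer: E D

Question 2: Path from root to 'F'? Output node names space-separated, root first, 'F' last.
Walk down from root: E -> H -> F

Answer: E H F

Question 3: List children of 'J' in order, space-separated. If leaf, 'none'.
Node J's children (from adjacency): (leaf)

Answer: none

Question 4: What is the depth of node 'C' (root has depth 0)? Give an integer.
Path from root to C: E -> H -> C
Depth = number of edges = 2

Answer: 2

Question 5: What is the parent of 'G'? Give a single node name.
Scan adjacency: G appears as child of B

Answer: B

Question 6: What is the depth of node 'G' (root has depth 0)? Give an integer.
Path from root to G: E -> B -> G
Depth = number of edges = 2

Answer: 2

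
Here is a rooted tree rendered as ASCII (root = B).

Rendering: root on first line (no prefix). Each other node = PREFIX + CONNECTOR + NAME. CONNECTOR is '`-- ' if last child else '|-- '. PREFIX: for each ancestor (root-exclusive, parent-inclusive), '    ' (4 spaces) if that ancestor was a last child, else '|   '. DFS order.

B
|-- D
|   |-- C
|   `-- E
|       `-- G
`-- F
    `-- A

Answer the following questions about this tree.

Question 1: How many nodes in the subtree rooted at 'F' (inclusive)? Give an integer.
Subtree rooted at F contains: A, F
Count = 2

Answer: 2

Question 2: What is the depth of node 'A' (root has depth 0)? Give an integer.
Path from root to A: B -> F -> A
Depth = number of edges = 2

Answer: 2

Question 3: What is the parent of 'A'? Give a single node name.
Scan adjacency: A appears as child of F

Answer: F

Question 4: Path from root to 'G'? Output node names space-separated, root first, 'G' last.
Walk down from root: B -> D -> E -> G

Answer: B D E G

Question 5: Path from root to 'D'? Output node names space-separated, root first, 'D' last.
Answer: B D

Derivation:
Walk down from root: B -> D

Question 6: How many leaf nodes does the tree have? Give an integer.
Leaves (nodes with no children): A, C, G

Answer: 3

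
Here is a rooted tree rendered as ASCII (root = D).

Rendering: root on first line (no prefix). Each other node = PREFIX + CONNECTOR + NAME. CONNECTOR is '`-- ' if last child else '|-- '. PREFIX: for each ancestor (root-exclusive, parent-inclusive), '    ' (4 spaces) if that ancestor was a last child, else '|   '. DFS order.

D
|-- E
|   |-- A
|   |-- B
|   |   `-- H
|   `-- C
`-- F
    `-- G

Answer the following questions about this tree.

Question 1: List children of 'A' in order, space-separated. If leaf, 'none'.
Answer: none

Derivation:
Node A's children (from adjacency): (leaf)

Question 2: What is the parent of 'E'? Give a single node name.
Scan adjacency: E appears as child of D

Answer: D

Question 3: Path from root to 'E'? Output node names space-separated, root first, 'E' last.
Walk down from root: D -> E

Answer: D E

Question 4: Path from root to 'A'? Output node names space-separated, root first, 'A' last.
Walk down from root: D -> E -> A

Answer: D E A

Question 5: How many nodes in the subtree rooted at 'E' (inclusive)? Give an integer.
Subtree rooted at E contains: A, B, C, E, H
Count = 5

Answer: 5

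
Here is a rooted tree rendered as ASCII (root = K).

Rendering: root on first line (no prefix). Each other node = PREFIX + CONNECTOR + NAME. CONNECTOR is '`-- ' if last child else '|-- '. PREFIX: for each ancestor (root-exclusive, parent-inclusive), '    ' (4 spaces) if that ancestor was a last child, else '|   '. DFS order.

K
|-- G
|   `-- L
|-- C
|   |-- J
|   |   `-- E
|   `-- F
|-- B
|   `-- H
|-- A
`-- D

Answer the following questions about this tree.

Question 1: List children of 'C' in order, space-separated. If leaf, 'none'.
Answer: J F

Derivation:
Node C's children (from adjacency): J, F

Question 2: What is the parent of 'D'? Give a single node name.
Answer: K

Derivation:
Scan adjacency: D appears as child of K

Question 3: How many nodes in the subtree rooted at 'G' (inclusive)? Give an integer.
Subtree rooted at G contains: G, L
Count = 2

Answer: 2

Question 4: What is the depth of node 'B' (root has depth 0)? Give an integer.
Answer: 1

Derivation:
Path from root to B: K -> B
Depth = number of edges = 1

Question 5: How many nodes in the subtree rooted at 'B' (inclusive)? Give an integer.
Answer: 2

Derivation:
Subtree rooted at B contains: B, H
Count = 2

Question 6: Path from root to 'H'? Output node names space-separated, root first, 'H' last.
Answer: K B H

Derivation:
Walk down from root: K -> B -> H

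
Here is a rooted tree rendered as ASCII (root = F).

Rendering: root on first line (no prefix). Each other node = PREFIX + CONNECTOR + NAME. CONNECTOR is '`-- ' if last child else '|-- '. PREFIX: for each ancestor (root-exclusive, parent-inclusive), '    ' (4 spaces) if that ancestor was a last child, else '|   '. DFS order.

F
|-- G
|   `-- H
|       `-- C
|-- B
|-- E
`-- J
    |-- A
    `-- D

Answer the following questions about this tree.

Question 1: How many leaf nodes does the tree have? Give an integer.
Leaves (nodes with no children): A, B, C, D, E

Answer: 5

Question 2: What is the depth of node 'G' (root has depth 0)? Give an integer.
Path from root to G: F -> G
Depth = number of edges = 1

Answer: 1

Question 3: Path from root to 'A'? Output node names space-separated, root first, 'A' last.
Answer: F J A

Derivation:
Walk down from root: F -> J -> A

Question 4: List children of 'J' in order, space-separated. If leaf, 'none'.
Answer: A D

Derivation:
Node J's children (from adjacency): A, D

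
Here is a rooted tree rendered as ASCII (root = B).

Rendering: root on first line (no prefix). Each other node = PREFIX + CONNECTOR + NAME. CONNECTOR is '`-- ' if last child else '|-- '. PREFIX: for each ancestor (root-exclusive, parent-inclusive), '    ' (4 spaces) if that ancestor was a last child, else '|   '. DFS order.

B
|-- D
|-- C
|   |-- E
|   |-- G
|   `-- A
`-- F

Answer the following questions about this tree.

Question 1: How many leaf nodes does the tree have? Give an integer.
Leaves (nodes with no children): A, D, E, F, G

Answer: 5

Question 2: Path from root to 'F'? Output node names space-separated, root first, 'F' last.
Answer: B F

Derivation:
Walk down from root: B -> F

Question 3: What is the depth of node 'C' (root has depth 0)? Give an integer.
Path from root to C: B -> C
Depth = number of edges = 1

Answer: 1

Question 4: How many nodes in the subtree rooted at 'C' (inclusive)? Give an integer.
Answer: 4

Derivation:
Subtree rooted at C contains: A, C, E, G
Count = 4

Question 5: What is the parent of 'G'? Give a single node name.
Answer: C

Derivation:
Scan adjacency: G appears as child of C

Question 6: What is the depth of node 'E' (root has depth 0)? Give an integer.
Answer: 2

Derivation:
Path from root to E: B -> C -> E
Depth = number of edges = 2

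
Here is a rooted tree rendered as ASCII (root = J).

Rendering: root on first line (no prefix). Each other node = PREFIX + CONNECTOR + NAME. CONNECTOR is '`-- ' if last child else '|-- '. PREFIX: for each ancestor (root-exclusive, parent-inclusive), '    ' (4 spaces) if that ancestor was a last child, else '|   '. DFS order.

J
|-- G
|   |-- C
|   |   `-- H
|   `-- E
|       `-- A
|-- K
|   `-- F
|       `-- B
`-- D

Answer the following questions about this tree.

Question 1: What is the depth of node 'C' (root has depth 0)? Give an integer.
Answer: 2

Derivation:
Path from root to C: J -> G -> C
Depth = number of edges = 2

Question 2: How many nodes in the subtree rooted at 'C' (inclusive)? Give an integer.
Subtree rooted at C contains: C, H
Count = 2

Answer: 2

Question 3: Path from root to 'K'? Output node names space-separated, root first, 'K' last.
Walk down from root: J -> K

Answer: J K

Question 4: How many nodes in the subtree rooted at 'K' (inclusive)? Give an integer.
Subtree rooted at K contains: B, F, K
Count = 3

Answer: 3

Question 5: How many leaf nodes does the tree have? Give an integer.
Answer: 4

Derivation:
Leaves (nodes with no children): A, B, D, H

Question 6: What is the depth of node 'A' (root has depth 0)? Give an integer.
Path from root to A: J -> G -> E -> A
Depth = number of edges = 3

Answer: 3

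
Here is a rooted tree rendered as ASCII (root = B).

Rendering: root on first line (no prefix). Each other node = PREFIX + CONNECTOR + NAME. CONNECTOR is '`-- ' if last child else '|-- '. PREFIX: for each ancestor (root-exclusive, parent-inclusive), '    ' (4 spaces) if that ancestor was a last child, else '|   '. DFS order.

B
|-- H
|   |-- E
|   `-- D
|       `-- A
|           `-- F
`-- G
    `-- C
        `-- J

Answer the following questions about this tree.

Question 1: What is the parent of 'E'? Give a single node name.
Scan adjacency: E appears as child of H

Answer: H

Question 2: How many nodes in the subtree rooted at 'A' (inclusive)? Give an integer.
Subtree rooted at A contains: A, F
Count = 2

Answer: 2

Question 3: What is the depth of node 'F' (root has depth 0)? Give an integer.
Path from root to F: B -> H -> D -> A -> F
Depth = number of edges = 4

Answer: 4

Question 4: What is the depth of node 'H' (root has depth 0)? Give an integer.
Path from root to H: B -> H
Depth = number of edges = 1

Answer: 1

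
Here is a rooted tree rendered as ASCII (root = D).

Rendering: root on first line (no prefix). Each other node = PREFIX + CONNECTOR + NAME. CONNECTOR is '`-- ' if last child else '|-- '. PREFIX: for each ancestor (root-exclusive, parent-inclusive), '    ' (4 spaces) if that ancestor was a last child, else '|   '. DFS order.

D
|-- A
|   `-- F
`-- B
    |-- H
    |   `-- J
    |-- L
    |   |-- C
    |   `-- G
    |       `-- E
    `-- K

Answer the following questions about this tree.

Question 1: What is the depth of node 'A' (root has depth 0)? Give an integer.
Answer: 1

Derivation:
Path from root to A: D -> A
Depth = number of edges = 1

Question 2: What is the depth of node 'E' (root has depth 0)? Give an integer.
Answer: 4

Derivation:
Path from root to E: D -> B -> L -> G -> E
Depth = number of edges = 4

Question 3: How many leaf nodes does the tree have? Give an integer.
Leaves (nodes with no children): C, E, F, J, K

Answer: 5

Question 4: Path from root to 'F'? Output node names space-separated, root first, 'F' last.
Answer: D A F

Derivation:
Walk down from root: D -> A -> F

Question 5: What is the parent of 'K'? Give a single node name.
Scan adjacency: K appears as child of B

Answer: B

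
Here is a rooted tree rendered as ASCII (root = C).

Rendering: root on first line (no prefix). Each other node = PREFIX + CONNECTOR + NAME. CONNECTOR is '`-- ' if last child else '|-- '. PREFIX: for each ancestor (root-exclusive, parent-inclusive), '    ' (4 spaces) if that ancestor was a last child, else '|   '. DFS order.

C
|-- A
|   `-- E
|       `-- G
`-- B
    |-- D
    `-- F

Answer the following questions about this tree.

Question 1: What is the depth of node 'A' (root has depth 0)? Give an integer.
Answer: 1

Derivation:
Path from root to A: C -> A
Depth = number of edges = 1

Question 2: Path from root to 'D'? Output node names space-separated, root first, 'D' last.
Answer: C B D

Derivation:
Walk down from root: C -> B -> D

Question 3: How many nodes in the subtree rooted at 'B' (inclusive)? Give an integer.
Answer: 3

Derivation:
Subtree rooted at B contains: B, D, F
Count = 3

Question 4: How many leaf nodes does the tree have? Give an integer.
Leaves (nodes with no children): D, F, G

Answer: 3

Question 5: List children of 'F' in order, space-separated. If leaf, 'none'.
Node F's children (from adjacency): (leaf)

Answer: none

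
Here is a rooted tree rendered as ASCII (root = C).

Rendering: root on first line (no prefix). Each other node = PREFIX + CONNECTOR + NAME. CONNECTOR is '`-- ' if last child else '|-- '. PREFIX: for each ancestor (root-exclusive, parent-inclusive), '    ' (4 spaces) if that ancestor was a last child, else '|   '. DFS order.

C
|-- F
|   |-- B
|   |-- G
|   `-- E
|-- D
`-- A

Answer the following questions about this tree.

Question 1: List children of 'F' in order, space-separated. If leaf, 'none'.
Answer: B G E

Derivation:
Node F's children (from adjacency): B, G, E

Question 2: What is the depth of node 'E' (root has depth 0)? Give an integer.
Answer: 2

Derivation:
Path from root to E: C -> F -> E
Depth = number of edges = 2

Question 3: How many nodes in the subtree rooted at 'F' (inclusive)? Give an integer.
Subtree rooted at F contains: B, E, F, G
Count = 4

Answer: 4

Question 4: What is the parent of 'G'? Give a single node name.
Answer: F

Derivation:
Scan adjacency: G appears as child of F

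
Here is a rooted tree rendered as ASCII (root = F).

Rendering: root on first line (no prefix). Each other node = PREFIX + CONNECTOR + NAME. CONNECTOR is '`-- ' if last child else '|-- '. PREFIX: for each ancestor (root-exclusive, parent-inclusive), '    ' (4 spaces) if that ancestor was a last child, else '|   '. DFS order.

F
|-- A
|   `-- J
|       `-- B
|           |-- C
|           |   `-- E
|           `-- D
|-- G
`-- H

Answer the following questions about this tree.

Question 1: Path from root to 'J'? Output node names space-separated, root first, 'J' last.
Answer: F A J

Derivation:
Walk down from root: F -> A -> J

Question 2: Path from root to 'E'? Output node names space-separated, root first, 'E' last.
Walk down from root: F -> A -> J -> B -> C -> E

Answer: F A J B C E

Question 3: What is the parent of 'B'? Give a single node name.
Answer: J

Derivation:
Scan adjacency: B appears as child of J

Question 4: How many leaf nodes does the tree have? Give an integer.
Answer: 4

Derivation:
Leaves (nodes with no children): D, E, G, H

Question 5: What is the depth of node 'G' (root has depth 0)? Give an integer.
Path from root to G: F -> G
Depth = number of edges = 1

Answer: 1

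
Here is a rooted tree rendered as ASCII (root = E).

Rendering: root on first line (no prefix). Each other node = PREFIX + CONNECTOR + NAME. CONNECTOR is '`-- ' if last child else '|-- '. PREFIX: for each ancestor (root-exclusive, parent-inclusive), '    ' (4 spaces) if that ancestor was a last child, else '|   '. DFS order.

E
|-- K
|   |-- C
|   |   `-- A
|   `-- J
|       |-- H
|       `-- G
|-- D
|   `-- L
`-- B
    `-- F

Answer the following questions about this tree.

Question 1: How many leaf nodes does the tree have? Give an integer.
Leaves (nodes with no children): A, F, G, H, L

Answer: 5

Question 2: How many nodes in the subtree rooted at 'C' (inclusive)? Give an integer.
Answer: 2

Derivation:
Subtree rooted at C contains: A, C
Count = 2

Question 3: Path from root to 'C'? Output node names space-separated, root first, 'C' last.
Answer: E K C

Derivation:
Walk down from root: E -> K -> C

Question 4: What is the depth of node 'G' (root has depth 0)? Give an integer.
Path from root to G: E -> K -> J -> G
Depth = number of edges = 3

Answer: 3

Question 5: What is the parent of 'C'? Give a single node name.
Answer: K

Derivation:
Scan adjacency: C appears as child of K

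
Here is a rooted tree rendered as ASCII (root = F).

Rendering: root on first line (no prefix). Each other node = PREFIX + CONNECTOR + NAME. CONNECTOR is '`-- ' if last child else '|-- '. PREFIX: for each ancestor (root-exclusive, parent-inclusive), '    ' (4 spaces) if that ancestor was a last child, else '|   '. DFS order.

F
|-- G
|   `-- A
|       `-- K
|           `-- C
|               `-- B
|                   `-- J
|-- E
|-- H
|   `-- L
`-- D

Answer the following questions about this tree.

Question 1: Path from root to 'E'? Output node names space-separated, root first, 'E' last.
Answer: F E

Derivation:
Walk down from root: F -> E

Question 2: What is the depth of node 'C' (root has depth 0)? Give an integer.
Answer: 4

Derivation:
Path from root to C: F -> G -> A -> K -> C
Depth = number of edges = 4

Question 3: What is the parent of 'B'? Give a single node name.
Scan adjacency: B appears as child of C

Answer: C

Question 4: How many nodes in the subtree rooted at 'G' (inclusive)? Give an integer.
Subtree rooted at G contains: A, B, C, G, J, K
Count = 6

Answer: 6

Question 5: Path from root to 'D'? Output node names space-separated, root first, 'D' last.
Answer: F D

Derivation:
Walk down from root: F -> D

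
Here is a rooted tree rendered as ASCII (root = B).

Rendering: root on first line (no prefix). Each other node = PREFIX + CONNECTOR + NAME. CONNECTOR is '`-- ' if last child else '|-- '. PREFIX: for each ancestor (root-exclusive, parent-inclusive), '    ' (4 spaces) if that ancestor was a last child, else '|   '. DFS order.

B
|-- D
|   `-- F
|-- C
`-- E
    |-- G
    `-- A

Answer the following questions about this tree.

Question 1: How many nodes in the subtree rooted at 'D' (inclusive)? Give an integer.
Answer: 2

Derivation:
Subtree rooted at D contains: D, F
Count = 2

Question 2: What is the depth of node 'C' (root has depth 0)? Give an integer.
Answer: 1

Derivation:
Path from root to C: B -> C
Depth = number of edges = 1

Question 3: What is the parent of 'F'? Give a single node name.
Answer: D

Derivation:
Scan adjacency: F appears as child of D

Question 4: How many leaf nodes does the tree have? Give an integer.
Answer: 4

Derivation:
Leaves (nodes with no children): A, C, F, G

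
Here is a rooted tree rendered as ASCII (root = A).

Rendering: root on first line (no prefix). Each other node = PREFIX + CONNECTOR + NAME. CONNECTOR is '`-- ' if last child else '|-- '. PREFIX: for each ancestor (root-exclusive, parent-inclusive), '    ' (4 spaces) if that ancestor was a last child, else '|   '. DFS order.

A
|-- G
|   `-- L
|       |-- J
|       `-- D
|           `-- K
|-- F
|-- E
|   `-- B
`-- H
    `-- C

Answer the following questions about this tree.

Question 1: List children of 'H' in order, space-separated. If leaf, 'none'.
Answer: C

Derivation:
Node H's children (from adjacency): C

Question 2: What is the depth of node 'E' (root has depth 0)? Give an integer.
Path from root to E: A -> E
Depth = number of edges = 1

Answer: 1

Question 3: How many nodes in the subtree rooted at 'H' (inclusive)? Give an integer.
Subtree rooted at H contains: C, H
Count = 2

Answer: 2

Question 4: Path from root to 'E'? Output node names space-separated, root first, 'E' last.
Answer: A E

Derivation:
Walk down from root: A -> E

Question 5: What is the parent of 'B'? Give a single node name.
Scan adjacency: B appears as child of E

Answer: E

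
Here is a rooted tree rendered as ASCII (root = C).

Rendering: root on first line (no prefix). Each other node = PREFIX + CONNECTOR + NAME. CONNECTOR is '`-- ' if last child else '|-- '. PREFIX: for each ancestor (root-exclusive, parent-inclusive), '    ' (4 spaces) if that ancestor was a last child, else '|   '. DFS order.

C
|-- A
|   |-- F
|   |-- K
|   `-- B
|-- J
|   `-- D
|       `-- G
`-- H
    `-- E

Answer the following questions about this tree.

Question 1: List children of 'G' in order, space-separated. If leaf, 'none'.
Answer: none

Derivation:
Node G's children (from adjacency): (leaf)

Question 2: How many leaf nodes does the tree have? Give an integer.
Answer: 5

Derivation:
Leaves (nodes with no children): B, E, F, G, K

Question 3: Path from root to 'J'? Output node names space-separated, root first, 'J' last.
Walk down from root: C -> J

Answer: C J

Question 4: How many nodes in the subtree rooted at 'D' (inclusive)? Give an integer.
Subtree rooted at D contains: D, G
Count = 2

Answer: 2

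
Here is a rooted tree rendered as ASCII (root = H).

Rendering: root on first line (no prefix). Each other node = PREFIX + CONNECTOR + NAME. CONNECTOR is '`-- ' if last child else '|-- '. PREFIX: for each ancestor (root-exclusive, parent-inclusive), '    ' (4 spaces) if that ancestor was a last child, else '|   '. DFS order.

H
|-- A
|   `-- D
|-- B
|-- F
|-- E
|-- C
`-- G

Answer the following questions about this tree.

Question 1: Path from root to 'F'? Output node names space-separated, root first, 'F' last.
Answer: H F

Derivation:
Walk down from root: H -> F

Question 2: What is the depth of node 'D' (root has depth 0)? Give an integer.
Answer: 2

Derivation:
Path from root to D: H -> A -> D
Depth = number of edges = 2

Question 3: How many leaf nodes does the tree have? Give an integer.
Answer: 6

Derivation:
Leaves (nodes with no children): B, C, D, E, F, G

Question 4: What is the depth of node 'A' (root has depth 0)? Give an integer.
Path from root to A: H -> A
Depth = number of edges = 1

Answer: 1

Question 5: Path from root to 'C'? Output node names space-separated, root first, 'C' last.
Answer: H C

Derivation:
Walk down from root: H -> C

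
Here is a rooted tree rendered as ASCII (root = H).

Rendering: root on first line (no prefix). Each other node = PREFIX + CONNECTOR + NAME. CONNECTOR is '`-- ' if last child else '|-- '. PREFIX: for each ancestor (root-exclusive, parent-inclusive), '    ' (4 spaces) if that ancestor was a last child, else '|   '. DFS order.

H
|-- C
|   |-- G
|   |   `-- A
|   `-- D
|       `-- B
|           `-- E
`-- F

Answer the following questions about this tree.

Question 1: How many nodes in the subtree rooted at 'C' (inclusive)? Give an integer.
Answer: 6

Derivation:
Subtree rooted at C contains: A, B, C, D, E, G
Count = 6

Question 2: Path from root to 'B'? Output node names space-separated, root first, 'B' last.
Answer: H C D B

Derivation:
Walk down from root: H -> C -> D -> B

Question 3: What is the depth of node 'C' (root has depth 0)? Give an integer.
Answer: 1

Derivation:
Path from root to C: H -> C
Depth = number of edges = 1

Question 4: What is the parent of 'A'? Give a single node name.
Answer: G

Derivation:
Scan adjacency: A appears as child of G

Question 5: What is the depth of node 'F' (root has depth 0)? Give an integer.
Answer: 1

Derivation:
Path from root to F: H -> F
Depth = number of edges = 1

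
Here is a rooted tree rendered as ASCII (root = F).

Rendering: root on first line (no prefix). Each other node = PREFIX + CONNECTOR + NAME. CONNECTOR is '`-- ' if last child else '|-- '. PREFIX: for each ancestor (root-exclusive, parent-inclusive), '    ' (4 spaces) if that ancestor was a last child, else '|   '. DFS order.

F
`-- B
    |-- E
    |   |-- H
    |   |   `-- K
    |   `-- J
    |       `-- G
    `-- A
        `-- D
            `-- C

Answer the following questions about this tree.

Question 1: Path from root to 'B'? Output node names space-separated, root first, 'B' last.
Walk down from root: F -> B

Answer: F B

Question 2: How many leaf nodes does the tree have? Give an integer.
Leaves (nodes with no children): C, G, K

Answer: 3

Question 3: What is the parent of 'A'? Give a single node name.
Scan adjacency: A appears as child of B

Answer: B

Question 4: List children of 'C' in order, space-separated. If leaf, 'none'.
Node C's children (from adjacency): (leaf)

Answer: none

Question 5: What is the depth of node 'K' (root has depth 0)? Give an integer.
Answer: 4

Derivation:
Path from root to K: F -> B -> E -> H -> K
Depth = number of edges = 4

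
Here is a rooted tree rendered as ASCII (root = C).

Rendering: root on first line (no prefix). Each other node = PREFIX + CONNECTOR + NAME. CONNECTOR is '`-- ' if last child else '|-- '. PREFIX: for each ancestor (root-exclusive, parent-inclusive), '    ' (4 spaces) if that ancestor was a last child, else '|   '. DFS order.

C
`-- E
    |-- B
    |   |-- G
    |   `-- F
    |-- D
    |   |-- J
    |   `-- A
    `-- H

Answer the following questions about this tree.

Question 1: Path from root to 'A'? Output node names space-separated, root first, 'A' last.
Answer: C E D A

Derivation:
Walk down from root: C -> E -> D -> A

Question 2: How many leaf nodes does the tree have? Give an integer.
Answer: 5

Derivation:
Leaves (nodes with no children): A, F, G, H, J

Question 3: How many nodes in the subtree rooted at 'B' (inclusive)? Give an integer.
Subtree rooted at B contains: B, F, G
Count = 3

Answer: 3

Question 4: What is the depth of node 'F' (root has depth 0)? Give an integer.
Answer: 3

Derivation:
Path from root to F: C -> E -> B -> F
Depth = number of edges = 3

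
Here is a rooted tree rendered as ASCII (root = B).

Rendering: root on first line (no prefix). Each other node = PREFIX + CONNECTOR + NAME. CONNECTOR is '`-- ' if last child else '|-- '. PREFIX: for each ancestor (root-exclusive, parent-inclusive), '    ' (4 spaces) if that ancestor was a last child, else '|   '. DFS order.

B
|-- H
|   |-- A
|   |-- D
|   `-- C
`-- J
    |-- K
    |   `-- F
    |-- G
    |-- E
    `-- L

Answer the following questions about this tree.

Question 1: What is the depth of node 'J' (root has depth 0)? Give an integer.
Path from root to J: B -> J
Depth = number of edges = 1

Answer: 1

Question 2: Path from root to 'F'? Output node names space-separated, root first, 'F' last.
Walk down from root: B -> J -> K -> F

Answer: B J K F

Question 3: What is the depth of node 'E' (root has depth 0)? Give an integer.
Path from root to E: B -> J -> E
Depth = number of edges = 2

Answer: 2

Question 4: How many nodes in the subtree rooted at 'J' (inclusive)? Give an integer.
Subtree rooted at J contains: E, F, G, J, K, L
Count = 6

Answer: 6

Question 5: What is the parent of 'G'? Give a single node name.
Answer: J

Derivation:
Scan adjacency: G appears as child of J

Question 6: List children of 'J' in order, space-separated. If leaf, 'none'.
Answer: K G E L

Derivation:
Node J's children (from adjacency): K, G, E, L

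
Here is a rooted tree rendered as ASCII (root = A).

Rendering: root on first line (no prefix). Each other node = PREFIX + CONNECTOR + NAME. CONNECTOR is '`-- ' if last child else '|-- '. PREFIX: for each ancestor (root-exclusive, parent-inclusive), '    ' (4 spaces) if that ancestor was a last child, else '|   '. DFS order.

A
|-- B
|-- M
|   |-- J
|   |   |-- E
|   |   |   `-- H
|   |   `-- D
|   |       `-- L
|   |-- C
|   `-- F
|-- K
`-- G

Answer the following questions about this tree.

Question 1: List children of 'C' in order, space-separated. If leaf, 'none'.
Answer: none

Derivation:
Node C's children (from adjacency): (leaf)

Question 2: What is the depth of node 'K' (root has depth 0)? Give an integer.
Path from root to K: A -> K
Depth = number of edges = 1

Answer: 1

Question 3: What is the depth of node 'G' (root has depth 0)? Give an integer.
Path from root to G: A -> G
Depth = number of edges = 1

Answer: 1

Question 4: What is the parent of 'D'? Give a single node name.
Answer: J

Derivation:
Scan adjacency: D appears as child of J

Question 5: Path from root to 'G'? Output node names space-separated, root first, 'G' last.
Answer: A G

Derivation:
Walk down from root: A -> G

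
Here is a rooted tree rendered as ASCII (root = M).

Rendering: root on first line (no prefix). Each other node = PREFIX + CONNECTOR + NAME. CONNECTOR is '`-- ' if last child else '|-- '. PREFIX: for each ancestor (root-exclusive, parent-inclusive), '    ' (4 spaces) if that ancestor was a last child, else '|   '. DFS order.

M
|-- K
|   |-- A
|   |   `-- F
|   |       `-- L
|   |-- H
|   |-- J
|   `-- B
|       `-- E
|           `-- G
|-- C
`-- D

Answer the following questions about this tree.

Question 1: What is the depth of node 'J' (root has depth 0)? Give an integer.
Path from root to J: M -> K -> J
Depth = number of edges = 2

Answer: 2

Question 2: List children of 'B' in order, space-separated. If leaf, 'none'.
Node B's children (from adjacency): E

Answer: E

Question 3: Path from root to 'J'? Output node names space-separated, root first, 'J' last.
Walk down from root: M -> K -> J

Answer: M K J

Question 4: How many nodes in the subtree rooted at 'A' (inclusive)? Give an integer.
Answer: 3

Derivation:
Subtree rooted at A contains: A, F, L
Count = 3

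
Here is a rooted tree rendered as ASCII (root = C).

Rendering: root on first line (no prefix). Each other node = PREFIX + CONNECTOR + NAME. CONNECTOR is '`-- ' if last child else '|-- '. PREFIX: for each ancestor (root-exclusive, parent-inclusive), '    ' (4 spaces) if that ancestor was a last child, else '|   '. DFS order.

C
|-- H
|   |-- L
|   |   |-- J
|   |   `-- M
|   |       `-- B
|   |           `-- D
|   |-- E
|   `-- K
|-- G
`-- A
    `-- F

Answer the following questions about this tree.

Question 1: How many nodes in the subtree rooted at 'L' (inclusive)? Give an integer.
Subtree rooted at L contains: B, D, J, L, M
Count = 5

Answer: 5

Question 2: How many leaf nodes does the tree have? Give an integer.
Leaves (nodes with no children): D, E, F, G, J, K

Answer: 6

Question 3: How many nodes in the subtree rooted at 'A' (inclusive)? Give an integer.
Subtree rooted at A contains: A, F
Count = 2

Answer: 2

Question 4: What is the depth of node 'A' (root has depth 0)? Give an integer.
Answer: 1

Derivation:
Path from root to A: C -> A
Depth = number of edges = 1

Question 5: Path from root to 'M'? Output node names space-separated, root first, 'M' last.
Walk down from root: C -> H -> L -> M

Answer: C H L M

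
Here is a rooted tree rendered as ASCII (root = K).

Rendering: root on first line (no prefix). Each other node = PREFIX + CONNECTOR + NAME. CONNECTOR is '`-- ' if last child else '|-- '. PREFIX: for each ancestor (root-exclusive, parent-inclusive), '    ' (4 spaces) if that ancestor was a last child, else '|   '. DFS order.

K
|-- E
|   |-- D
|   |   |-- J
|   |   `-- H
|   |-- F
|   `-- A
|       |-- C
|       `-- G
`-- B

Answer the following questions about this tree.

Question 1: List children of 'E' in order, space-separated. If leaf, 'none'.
Answer: D F A

Derivation:
Node E's children (from adjacency): D, F, A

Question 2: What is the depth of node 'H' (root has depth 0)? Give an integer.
Answer: 3

Derivation:
Path from root to H: K -> E -> D -> H
Depth = number of edges = 3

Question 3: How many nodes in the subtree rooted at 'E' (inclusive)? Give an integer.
Answer: 8

Derivation:
Subtree rooted at E contains: A, C, D, E, F, G, H, J
Count = 8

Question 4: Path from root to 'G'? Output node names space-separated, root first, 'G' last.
Walk down from root: K -> E -> A -> G

Answer: K E A G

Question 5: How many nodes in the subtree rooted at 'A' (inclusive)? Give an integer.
Answer: 3

Derivation:
Subtree rooted at A contains: A, C, G
Count = 3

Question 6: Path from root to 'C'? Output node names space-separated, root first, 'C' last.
Walk down from root: K -> E -> A -> C

Answer: K E A C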